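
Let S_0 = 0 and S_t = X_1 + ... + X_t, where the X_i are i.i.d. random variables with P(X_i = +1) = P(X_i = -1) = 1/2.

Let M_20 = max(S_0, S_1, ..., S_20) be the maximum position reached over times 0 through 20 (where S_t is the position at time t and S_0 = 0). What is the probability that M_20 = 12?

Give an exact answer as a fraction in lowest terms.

Let M_20 = max(S_0,...,S_20). Use the reflection principle: for j ≥ 1, #{paths with M_20 ≥ j} = #{S_20 ≥ j} + #{S_20 ≥ j+1}.
By reflection, #{M_20 ≥ 12} = #{S_20 ≥ 12} + #{S_20 ≥ 13} = 6196 + 1351 = 7547.
#{M_20 ≥ 13} = #{S_20 ≥ 13} + #{S_20 ≥ 14} = 1351 + 1351 = 2702.
#{M_20 = 12} = 7547 - 2702 = 4845.
P(M_20 = 12) = 4845/1048576 = 4845/1048576

Answer: 4845/1048576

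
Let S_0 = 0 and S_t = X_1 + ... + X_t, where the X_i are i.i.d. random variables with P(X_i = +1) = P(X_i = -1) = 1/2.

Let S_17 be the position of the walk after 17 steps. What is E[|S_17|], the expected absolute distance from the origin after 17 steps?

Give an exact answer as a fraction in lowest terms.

Answer: 109395/32768

Derivation:
S_17 takes values m ≡ 1 (mod 2) with |m| ≤ 17; P(S_17=m) = C(17,(17+m)/2)/2^17.
Total paths: 2^17 = 131072
Distribution: P(S=-17)=1/131072, P(S=-15)=17/131072, P(S=-13)=136/131072, P(S=-11)=680/131072, P(S=-9)=2380/131072, P(S=-7)=6188/131072, P(S=-5)=12376/131072, P(S=-3)=19448/131072, P(S=-1)=24310/131072, P(S=1)=24310/131072, P(S=3)=19448/131072, P(S=5)=12376/131072, P(S=7)=6188/131072, P(S=9)=2380/131072, P(S=11)=680/131072, P(S=13)=136/131072, P(S=15)=17/131072, P(S=17)=1/131072
E[|S_17|] = Σ_m |m|·P(S_17=m) = 437580/131072 = 109395/32768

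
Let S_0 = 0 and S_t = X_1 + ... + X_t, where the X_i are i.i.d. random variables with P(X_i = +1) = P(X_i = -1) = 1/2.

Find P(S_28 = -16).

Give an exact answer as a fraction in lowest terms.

Answer: 94185/67108864

Derivation:
To reach position -16 after 28 steps: need 6 steps of +1 and 22 of -1.
Favorable paths: C(28,6) = 376740
Total paths: 2^28 = 268435456
P = 376740/268435456 = 94185/67108864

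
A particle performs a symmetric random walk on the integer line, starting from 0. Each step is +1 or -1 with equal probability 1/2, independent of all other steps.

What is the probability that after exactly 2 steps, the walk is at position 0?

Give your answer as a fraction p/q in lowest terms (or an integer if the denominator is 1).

To return to 0 after 2 steps: need exactly 1 step of +1 and 1 of -1.
Favorable paths: C(2,1) = 2
Total paths: 2^2 = 4
P = 2/4 = 1/2

Answer: 1/2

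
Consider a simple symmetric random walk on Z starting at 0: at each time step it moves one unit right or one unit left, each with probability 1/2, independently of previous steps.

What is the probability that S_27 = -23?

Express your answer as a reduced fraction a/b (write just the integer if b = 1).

To reach position -23 after 27 steps: need 2 steps of +1 and 25 of -1.
Favorable paths: C(27,2) = 351
Total paths: 2^27 = 134217728
P = 351/134217728 = 351/134217728

Answer: 351/134217728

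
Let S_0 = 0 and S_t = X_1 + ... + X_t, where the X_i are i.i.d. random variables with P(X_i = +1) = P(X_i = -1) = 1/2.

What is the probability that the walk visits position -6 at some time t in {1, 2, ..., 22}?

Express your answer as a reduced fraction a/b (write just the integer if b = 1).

Count via complement. Let g(t,s) = #length-t paths at position s with S_1..S_t all ≠ -6.
g(t,s) = g(t-1,s-1) + g(t-1,s+1) for s ≠ -6; g(t,-6) = 0.
t=0: g(0,0)=1
t=1: g(1,-1)=1 g(1,1)=1
t=2: g(2,-2)=1 g(2,0)=2 g(2,2)=1
t=3: g(3,-3)=1 g(3,-1)=3 g(3,1)=3 g(3,3)=1
t=4: g(4,-4)=1 g(4,-2)=4 g(4,0)=6 g(4,2)=4 g(4,4)=1
t=5: g(5,-5)=1 g(5,-3)=5 g(5,-1)=10 g(5,1)=10 g(5,3)=5 g(5,5)=1
t=6: g(6,-4)=6 g(6,-2)=15 g(6,0)=20 g(6,2)=15 g(6,4)=6 g(6,6)=1
t=7: g(7,-5)=6 g(7,-3)=21 g(7,-1)=35 g(7,1)=35 g(7,3)=21 g(7,5)=7 g(7,7)=1
t=8: g(8,-4)=27 g(8,-2)=56 g(8,0)=70 g(8,2)=56 g(8,4)=28 g(8,6)=8 g(8,8)=1
t=9: g(9,-5)=27 g(9,-3)=83 g(9,-1)=126 g(9,1)=126 g(9,3)=84 g(9,5)=36 g(9,7)=9 g(9,9)=1
t=10: g(10,-4)=110 g(10,-2)=209 g(10,0)=252 g(10,2)=210 g(10,4)=120 g(10,6)=45 g(10,8)=10 g(10,10)=1
t=11: g(11,-5)=110 g(11,-3)=319 g(11,-1)=461 g(11,1)=462 g(11,3)=330 g(11,5)=165 g(11,7)=55 g(11,9)=11 g(11,11)=1
t=12: g(12,-4)=429 g(12,-2)=780 g(12,0)=923 g(12,2)=792 g(12,4)=495 g(12,6)=220 g(12,8)=66 g(12,10)=12 g(12,12)=1
t=13: g(13,-5)=429 g(13,-3)=1209 g(13,-1)=1703 g(13,1)=1715 g(13,3)=1287 g(13,5)=715 g(13,7)=286 g(13,9)=78 g(13,11)=13 g(13,13)=1
t=14: g(14,-4)=1638 g(14,-2)=2912 g(14,0)=3418 g(14,2)=3002 g(14,4)=2002 g(14,6)=1001 g(14,8)=364 g(14,10)=91 g(14,12)=14 g(14,14)=1
t=15: g(15,-5)=1638 g(15,-3)=4550 g(15,-1)=6330 g(15,1)=6420 g(15,3)=5004 g(15,5)=3003 g(15,7)=1365 g(15,9)=455 g(15,11)=105 g(15,13)=15 g(15,15)=1
t=16: g(16,-4)=6188 g(16,-2)=10880 g(16,0)=12750 g(16,2)=11424 g(16,4)=8007 g(16,6)=4368 g(16,8)=1820 g(16,10)=560 g(16,12)=120 g(16,14)=16 g(16,16)=1
t=17: g(17,-5)=6188 g(17,-3)=17068 g(17,-1)=23630 g(17,1)=24174 g(17,3)=19431 g(17,5)=12375 g(17,7)=6188 g(17,9)=2380 g(17,11)=680 g(17,13)=136 g(17,15)=17 g(17,17)=1
t=18: g(18,-4)=23256 g(18,-2)=40698 g(18,0)=47804 g(18,2)=43605 g(18,4)=31806 g(18,6)=18563 g(18,8)=8568 g(18,10)=3060 g(18,12)=816 g(18,14)=153 g(18,16)=18 g(18,18)=1
t=19: g(19,-5)=23256 g(19,-3)=63954 g(19,-1)=88502 g(19,1)=91409 g(19,3)=75411 g(19,5)=50369 g(19,7)=27131 g(19,9)=11628 g(19,11)=3876 g(19,13)=969 g(19,15)=171 g(19,17)=19 g(19,19)=1
t=20: g(20,-4)=87210 g(20,-2)=152456 g(20,0)=179911 g(20,2)=166820 g(20,4)=125780 g(20,6)=77500 g(20,8)=38759 g(20,10)=15504 g(20,12)=4845 g(20,14)=1140 g(20,16)=190 g(20,18)=20 g(20,20)=1
t=21: g(21,-5)=87210 g(21,-3)=239666 g(21,-1)=332367 g(21,1)=346731 g(21,3)=292600 g(21,5)=203280 g(21,7)=116259 g(21,9)=54263 g(21,11)=20349 g(21,13)=5985 g(21,15)=1330 g(21,17)=210 g(21,19)=21 g(21,21)=1
t=22: g(22,-4)=326876 g(22,-2)=572033 g(22,0)=679098 g(22,2)=639331 g(22,4)=495880 g(22,6)=319539 g(22,8)=170522 g(22,10)=74612 g(22,12)=26334 g(22,14)=7315 g(22,16)=1540 g(22,18)=231 g(22,20)=22 g(22,22)=1
Paths never hitting -6: Σ_s g(22,s) = 3313334
Paths hitting -6: 2^22 - 3313334 = 880970
P = 880970/4194304 = 440485/2097152

Answer: 440485/2097152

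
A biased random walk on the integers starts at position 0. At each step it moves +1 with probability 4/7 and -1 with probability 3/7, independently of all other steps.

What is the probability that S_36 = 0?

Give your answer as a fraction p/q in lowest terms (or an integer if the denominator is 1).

To be at 0 after 36 steps: need exactly 18 steps of +1 and 18 of -1.
Number of such sequences: C(36,18) = 9075135300
Each has probability (4/7)^18 · (3/7)^18 = 26623333280885243904/2651730845859653471779023381601
P = 9075135300 · 26623333280885243904/2651730845859653471779023381601 = 34515764523003784600328601600/378818692265664781682717625943

Answer: 34515764523003784600328601600/378818692265664781682717625943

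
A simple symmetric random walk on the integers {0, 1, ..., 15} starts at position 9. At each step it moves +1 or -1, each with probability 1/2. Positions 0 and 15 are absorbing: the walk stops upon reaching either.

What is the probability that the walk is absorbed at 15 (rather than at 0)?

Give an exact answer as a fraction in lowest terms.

Answer: 3/5

Derivation:
Symmetric walk (p = 1/2): the harmonic-function argument gives P(hit 15 before 0 | start at 9) = a/N.
P = 9/15 = 3/5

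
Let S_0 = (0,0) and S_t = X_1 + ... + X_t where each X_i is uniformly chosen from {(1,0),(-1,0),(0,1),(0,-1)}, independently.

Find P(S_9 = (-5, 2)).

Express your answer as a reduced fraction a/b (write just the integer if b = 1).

Answer: 189/65536

Derivation:
Let h be the number of horizontal steps (so 9-h are vertical). To end at (-5,2) need (h-5)/2 right-steps and ((9-h)+2)/2 up-steps.
Sum over h with 5 ≤ h ≤ 7, h ≡ 1 (mod 2), 9-h ≡ 0 (mod 2):
h=5: C(9,5)·C(5,0)·C(4,3) = 126·1·4 = 504
h=7: C(9,7)·C(7,1)·C(2,2) = 36·7·1 = 252
Total favorable: 756
Total paths: 4^9 = 262144
P = 756/262144 = 189/65536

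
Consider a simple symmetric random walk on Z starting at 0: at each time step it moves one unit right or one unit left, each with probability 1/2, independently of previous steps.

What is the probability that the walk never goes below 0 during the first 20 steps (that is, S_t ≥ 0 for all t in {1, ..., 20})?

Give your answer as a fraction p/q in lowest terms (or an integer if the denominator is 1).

Let f(t,s) = #length-t paths at position s with S_1..S_t all ≥ 0.
f(t,s) = f(t-1,s-1) + f(t-1,s+1) for s ≥ 0; f(t,s) = 0 for s < 0.
t=0: f(0,0)=1
t=1: f(1,1)=1
t=2: f(2,0)=1 f(2,2)=1
t=3: f(3,1)=2 f(3,3)=1
t=4: f(4,0)=2 f(4,2)=3 f(4,4)=1
t=5: f(5,1)=5 f(5,3)=4 f(5,5)=1
t=6: f(6,0)=5 f(6,2)=9 f(6,4)=5 f(6,6)=1
t=7: f(7,1)=14 f(7,3)=14 f(7,5)=6 f(7,7)=1
t=8: f(8,0)=14 f(8,2)=28 f(8,4)=20 f(8,6)=7 f(8,8)=1
t=9: f(9,1)=42 f(9,3)=48 f(9,5)=27 f(9,7)=8 f(9,9)=1
t=10: f(10,0)=42 f(10,2)=90 f(10,4)=75 f(10,6)=35 f(10,8)=9 f(10,10)=1
t=11: f(11,1)=132 f(11,3)=165 f(11,5)=110 f(11,7)=44 f(11,9)=10 f(11,11)=1
t=12: f(12,0)=132 f(12,2)=297 f(12,4)=275 f(12,6)=154 f(12,8)=54 f(12,10)=11 f(12,12)=1
t=13: f(13,1)=429 f(13,3)=572 f(13,5)=429 f(13,7)=208 f(13,9)=65 f(13,11)=12 f(13,13)=1
t=14: f(14,0)=429 f(14,2)=1001 f(14,4)=1001 f(14,6)=637 f(14,8)=273 f(14,10)=77 f(14,12)=13 f(14,14)=1
t=15: f(15,1)=1430 f(15,3)=2002 f(15,5)=1638 f(15,7)=910 f(15,9)=350 f(15,11)=90 f(15,13)=14 f(15,15)=1
t=16: f(16,0)=1430 f(16,2)=3432 f(16,4)=3640 f(16,6)=2548 f(16,8)=1260 f(16,10)=440 f(16,12)=104 f(16,14)=15 f(16,16)=1
t=17: f(17,1)=4862 f(17,3)=7072 f(17,5)=6188 f(17,7)=3808 f(17,9)=1700 f(17,11)=544 f(17,13)=119 f(17,15)=16 f(17,17)=1
t=18: f(18,0)=4862 f(18,2)=11934 f(18,4)=13260 f(18,6)=9996 f(18,8)=5508 f(18,10)=2244 f(18,12)=663 f(18,14)=135 f(18,16)=17 f(18,18)=1
t=19: f(19,1)=16796 f(19,3)=25194 f(19,5)=23256 f(19,7)=15504 f(19,9)=7752 f(19,11)=2907 f(19,13)=798 f(19,15)=152 f(19,17)=18 f(19,19)=1
t=20: f(20,0)=16796 f(20,2)=41990 f(20,4)=48450 f(20,6)=38760 f(20,8)=23256 f(20,10)=10659 f(20,12)=3705 f(20,14)=950 f(20,16)=170 f(20,18)=19 f(20,20)=1
Σ_s f(20,s) = 184756
P = 184756/1048576 = 46189/262144

Answer: 46189/262144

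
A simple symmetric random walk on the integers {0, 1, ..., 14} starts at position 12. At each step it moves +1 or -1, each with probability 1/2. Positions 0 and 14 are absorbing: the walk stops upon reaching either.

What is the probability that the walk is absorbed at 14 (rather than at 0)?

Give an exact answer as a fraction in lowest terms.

Symmetric walk (p = 1/2): the harmonic-function argument gives P(hit 14 before 0 | start at 12) = a/N.
P = 12/14 = 6/7

Answer: 6/7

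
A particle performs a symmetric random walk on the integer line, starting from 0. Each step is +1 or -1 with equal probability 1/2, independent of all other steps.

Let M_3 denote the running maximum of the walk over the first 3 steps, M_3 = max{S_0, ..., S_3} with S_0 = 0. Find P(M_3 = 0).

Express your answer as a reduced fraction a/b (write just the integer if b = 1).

Let M_3 = max(S_0,...,S_3). Use the reflection principle: for j ≥ 1, #{paths with M_3 ≥ j} = #{S_3 ≥ j} + #{S_3 ≥ j+1}.
P(M_3 ≥ 0) = 1 since S_0 = 0, so #{M_3 ≥ 0} = 8.
#{M_3 ≥ 1} = #{S_3 ≥ 1} + #{S_3 ≥ 2} = 4 + 1 = 5.
#{M_3 = 0} = 8 - 5 = 3.
P(M_3 = 0) = 3/8 = 3/8

Answer: 3/8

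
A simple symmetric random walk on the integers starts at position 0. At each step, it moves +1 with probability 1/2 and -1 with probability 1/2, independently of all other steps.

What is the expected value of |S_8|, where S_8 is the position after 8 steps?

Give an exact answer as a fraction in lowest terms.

Answer: 35/16

Derivation:
S_8 takes values m ≡ 0 (mod 2) with |m| ≤ 8; P(S_8=m) = C(8,(8+m)/2)/2^8.
Total paths: 2^8 = 256
Distribution: P(S=-8)=1/256, P(S=-6)=8/256, P(S=-4)=28/256, P(S=-2)=56/256, P(S=0)=70/256, P(S=2)=56/256, P(S=4)=28/256, P(S=6)=8/256, P(S=8)=1/256
E[|S_8|] = Σ_m |m|·P(S_8=m) = 560/256 = 35/16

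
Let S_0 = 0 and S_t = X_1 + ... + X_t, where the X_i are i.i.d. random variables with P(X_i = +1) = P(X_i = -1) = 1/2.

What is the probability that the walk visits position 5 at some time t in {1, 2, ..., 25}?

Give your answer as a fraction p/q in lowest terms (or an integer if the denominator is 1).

Answer: 342821/1048576

Derivation:
Count via complement. Let g(t,s) = #length-t paths at position s with S_1..S_t all ≠ 5.
g(t,s) = g(t-1,s-1) + g(t-1,s+1) for s ≠ 5; g(t,5) = 0.
t=0: g(0,0)=1
t=1: g(1,-1)=1 g(1,1)=1
t=2: g(2,-2)=1 g(2,0)=2 g(2,2)=1
t=3: g(3,-3)=1 g(3,-1)=3 g(3,1)=3 g(3,3)=1
t=4: g(4,-4)=1 g(4,-2)=4 g(4,0)=6 g(4,2)=4 g(4,4)=1
t=5: g(5,-5)=1 g(5,-3)=5 g(5,-1)=10 g(5,1)=10 g(5,3)=5
t=6: g(6,-6)=1 g(6,-4)=6 g(6,-2)=15 g(6,0)=20 g(6,2)=15 g(6,4)=5
t=7: g(7,-7)=1 g(7,-5)=7 g(7,-3)=21 g(7,-1)=35 g(7,1)=35 g(7,3)=20
t=8: g(8,-8)=1 g(8,-6)=8 g(8,-4)=28 g(8,-2)=56 g(8,0)=70 g(8,2)=55 g(8,4)=20
t=9: g(9,-9)=1 g(9,-7)=9 g(9,-5)=36 g(9,-3)=84 g(9,-1)=126 g(9,1)=125 g(9,3)=75
t=10: g(10,-10)=1 g(10,-8)=10 g(10,-6)=45 g(10,-4)=120 g(10,-2)=210 g(10,0)=251 g(10,2)=200 g(10,4)=75
t=11: g(11,-11)=1 g(11,-9)=11 g(11,-7)=55 g(11,-5)=165 g(11,-3)=330 g(11,-1)=461 g(11,1)=451 g(11,3)=275
t=12: g(12,-12)=1 g(12,-10)=12 g(12,-8)=66 g(12,-6)=220 g(12,-4)=495 g(12,-2)=791 g(12,0)=912 g(12,2)=726 g(12,4)=275
t=13: g(13,-13)=1 g(13,-11)=13 g(13,-9)=78 g(13,-7)=286 g(13,-5)=715 g(13,-3)=1286 g(13,-1)=1703 g(13,1)=1638 g(13,3)=1001
t=14: g(14,-14)=1 g(14,-12)=14 g(14,-10)=91 g(14,-8)=364 g(14,-6)=1001 g(14,-4)=2001 g(14,-2)=2989 g(14,0)=3341 g(14,2)=2639 g(14,4)=1001
t=15: g(15,-15)=1 g(15,-13)=15 g(15,-11)=105 g(15,-9)=455 g(15,-7)=1365 g(15,-5)=3002 g(15,-3)=4990 g(15,-1)=6330 g(15,1)=5980 g(15,3)=3640
t=16: g(16,-16)=1 g(16,-14)=16 g(16,-12)=120 g(16,-10)=560 g(16,-8)=1820 g(16,-6)=4367 g(16,-4)=7992 g(16,-2)=11320 g(16,0)=12310 g(16,2)=9620 g(16,4)=3640
t=17: g(17,-17)=1 g(17,-15)=17 g(17,-13)=136 g(17,-11)=680 g(17,-9)=2380 g(17,-7)=6187 g(17,-5)=12359 g(17,-3)=19312 g(17,-1)=23630 g(17,1)=21930 g(17,3)=13260
t=18: g(18,-18)=1 g(18,-16)=18 g(18,-14)=153 g(18,-12)=816 g(18,-10)=3060 g(18,-8)=8567 g(18,-6)=18546 g(18,-4)=31671 g(18,-2)=42942 g(18,0)=45560 g(18,2)=35190 g(18,4)=13260
t=19: g(19,-19)=1 g(19,-17)=19 g(19,-15)=171 g(19,-13)=969 g(19,-11)=3876 g(19,-9)=11627 g(19,-7)=27113 g(19,-5)=50217 g(19,-3)=74613 g(19,-1)=88502 g(19,1)=80750 g(19,3)=48450
t=20: g(20,-20)=1 g(20,-18)=20 g(20,-16)=190 g(20,-14)=1140 g(20,-12)=4845 g(20,-10)=15503 g(20,-8)=38740 g(20,-6)=77330 g(20,-4)=124830 g(20,-2)=163115 g(20,0)=169252 g(20,2)=129200 g(20,4)=48450
t=21: g(21,-21)=1 g(21,-19)=21 g(21,-17)=210 g(21,-15)=1330 g(21,-13)=5985 g(21,-11)=20348 g(21,-9)=54243 g(21,-7)=116070 g(21,-5)=202160 g(21,-3)=287945 g(21,-1)=332367 g(21,1)=298452 g(21,3)=177650
t=22: g(22,-22)=1 g(22,-20)=22 g(22,-18)=231 g(22,-16)=1540 g(22,-14)=7315 g(22,-12)=26333 g(22,-10)=74591 g(22,-8)=170313 g(22,-6)=318230 g(22,-4)=490105 g(22,-2)=620312 g(22,0)=630819 g(22,2)=476102 g(22,4)=177650
t=23: g(23,-23)=1 g(23,-21)=23 g(23,-19)=253 g(23,-17)=1771 g(23,-15)=8855 g(23,-13)=33648 g(23,-11)=100924 g(23,-9)=244904 g(23,-7)=488543 g(23,-5)=808335 g(23,-3)=1110417 g(23,-1)=1251131 g(23,1)=1106921 g(23,3)=653752
t=24: g(24,-24)=1 g(24,-22)=24 g(24,-20)=276 g(24,-18)=2024 g(24,-16)=10626 g(24,-14)=42503 g(24,-12)=134572 g(24,-10)=345828 g(24,-8)=733447 g(24,-6)=1296878 g(24,-4)=1918752 g(24,-2)=2361548 g(24,0)=2358052 g(24,2)=1760673 g(24,4)=653752
t=25: g(25,-25)=1 g(25,-23)=25 g(25,-21)=300 g(25,-19)=2300 g(25,-17)=12650 g(25,-15)=53129 g(25,-13)=177075 g(25,-11)=480400 g(25,-9)=1079275 g(25,-7)=2030325 g(25,-5)=3215630 g(25,-3)=4280300 g(25,-1)=4719600 g(25,1)=4118725 g(25,3)=2414425
Paths never hitting 5: Σ_s g(25,s) = 22584160
Paths hitting 5: 2^25 - 22584160 = 10970272
P = 10970272/33554432 = 342821/1048576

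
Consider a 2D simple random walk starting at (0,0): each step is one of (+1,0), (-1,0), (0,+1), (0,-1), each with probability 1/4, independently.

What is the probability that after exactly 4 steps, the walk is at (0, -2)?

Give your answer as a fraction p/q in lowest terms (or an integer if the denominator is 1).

Let h be the number of horizontal steps (so 4-h are vertical). To end at (0,-2) need (h+0)/2 right-steps and ((4-h)-2)/2 up-steps.
Sum over h with 0 ≤ h ≤ 2, h ≡ 0 (mod 2), 4-h ≡ 0 (mod 2):
h=0: C(4,0)·C(0,0)·C(4,1) = 1·1·4 = 4
h=2: C(4,2)·C(2,1)·C(2,0) = 6·2·1 = 12
Total favorable: 16
Total paths: 4^4 = 256
P = 16/256 = 1/16

Answer: 1/16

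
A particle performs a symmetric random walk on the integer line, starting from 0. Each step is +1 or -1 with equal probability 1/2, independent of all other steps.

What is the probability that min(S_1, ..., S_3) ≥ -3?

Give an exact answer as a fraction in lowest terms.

Answer: 1

Derivation:
Let f(t,s) = #length-t paths at position s with S_1..S_t all ≥ -3.
f(t,s) = f(t-1,s-1) + f(t-1,s+1) for s ≥ -3; f(t,s) = 0 for s < -3.
t=0: f(0,0)=1
t=1: f(1,-1)=1 f(1,1)=1
t=2: f(2,-2)=1 f(2,0)=2 f(2,2)=1
t=3: f(3,-3)=1 f(3,-1)=3 f(3,1)=3 f(3,3)=1
Σ_s f(3,s) = 8
P = 8/8 = 1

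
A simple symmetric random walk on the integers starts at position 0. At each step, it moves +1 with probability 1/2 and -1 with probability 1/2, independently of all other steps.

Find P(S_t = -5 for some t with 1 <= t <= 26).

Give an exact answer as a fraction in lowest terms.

Answer: 342821/1048576

Derivation:
Count via complement. Let g(t,s) = #length-t paths at position s with S_1..S_t all ≠ -5.
g(t,s) = g(t-1,s-1) + g(t-1,s+1) for s ≠ -5; g(t,-5) = 0.
t=0: g(0,0)=1
t=1: g(1,-1)=1 g(1,1)=1
t=2: g(2,-2)=1 g(2,0)=2 g(2,2)=1
t=3: g(3,-3)=1 g(3,-1)=3 g(3,1)=3 g(3,3)=1
t=4: g(4,-4)=1 g(4,-2)=4 g(4,0)=6 g(4,2)=4 g(4,4)=1
t=5: g(5,-3)=5 g(5,-1)=10 g(5,1)=10 g(5,3)=5 g(5,5)=1
t=6: g(6,-4)=5 g(6,-2)=15 g(6,0)=20 g(6,2)=15 g(6,4)=6 g(6,6)=1
t=7: g(7,-3)=20 g(7,-1)=35 g(7,1)=35 g(7,3)=21 g(7,5)=7 g(7,7)=1
t=8: g(8,-4)=20 g(8,-2)=55 g(8,0)=70 g(8,2)=56 g(8,4)=28 g(8,6)=8 g(8,8)=1
t=9: g(9,-3)=75 g(9,-1)=125 g(9,1)=126 g(9,3)=84 g(9,5)=36 g(9,7)=9 g(9,9)=1
t=10: g(10,-4)=75 g(10,-2)=200 g(10,0)=251 g(10,2)=210 g(10,4)=120 g(10,6)=45 g(10,8)=10 g(10,10)=1
t=11: g(11,-3)=275 g(11,-1)=451 g(11,1)=461 g(11,3)=330 g(11,5)=165 g(11,7)=55 g(11,9)=11 g(11,11)=1
t=12: g(12,-4)=275 g(12,-2)=726 g(12,0)=912 g(12,2)=791 g(12,4)=495 g(12,6)=220 g(12,8)=66 g(12,10)=12 g(12,12)=1
t=13: g(13,-3)=1001 g(13,-1)=1638 g(13,1)=1703 g(13,3)=1286 g(13,5)=715 g(13,7)=286 g(13,9)=78 g(13,11)=13 g(13,13)=1
t=14: g(14,-4)=1001 g(14,-2)=2639 g(14,0)=3341 g(14,2)=2989 g(14,4)=2001 g(14,6)=1001 g(14,8)=364 g(14,10)=91 g(14,12)=14 g(14,14)=1
t=15: g(15,-3)=3640 g(15,-1)=5980 g(15,1)=6330 g(15,3)=4990 g(15,5)=3002 g(15,7)=1365 g(15,9)=455 g(15,11)=105 g(15,13)=15 g(15,15)=1
t=16: g(16,-4)=3640 g(16,-2)=9620 g(16,0)=12310 g(16,2)=11320 g(16,4)=7992 g(16,6)=4367 g(16,8)=1820 g(16,10)=560 g(16,12)=120 g(16,14)=16 g(16,16)=1
t=17: g(17,-3)=13260 g(17,-1)=21930 g(17,1)=23630 g(17,3)=19312 g(17,5)=12359 g(17,7)=6187 g(17,9)=2380 g(17,11)=680 g(17,13)=136 g(17,15)=17 g(17,17)=1
t=18: g(18,-4)=13260 g(18,-2)=35190 g(18,0)=45560 g(18,2)=42942 g(18,4)=31671 g(18,6)=18546 g(18,8)=8567 g(18,10)=3060 g(18,12)=816 g(18,14)=153 g(18,16)=18 g(18,18)=1
t=19: g(19,-3)=48450 g(19,-1)=80750 g(19,1)=88502 g(19,3)=74613 g(19,5)=50217 g(19,7)=27113 g(19,9)=11627 g(19,11)=3876 g(19,13)=969 g(19,15)=171 g(19,17)=19 g(19,19)=1
t=20: g(20,-4)=48450 g(20,-2)=129200 g(20,0)=169252 g(20,2)=163115 g(20,4)=124830 g(20,6)=77330 g(20,8)=38740 g(20,10)=15503 g(20,12)=4845 g(20,14)=1140 g(20,16)=190 g(20,18)=20 g(20,20)=1
t=21: g(21,-3)=177650 g(21,-1)=298452 g(21,1)=332367 g(21,3)=287945 g(21,5)=202160 g(21,7)=116070 g(21,9)=54243 g(21,11)=20348 g(21,13)=5985 g(21,15)=1330 g(21,17)=210 g(21,19)=21 g(21,21)=1
t=22: g(22,-4)=177650 g(22,-2)=476102 g(22,0)=630819 g(22,2)=620312 g(22,4)=490105 g(22,6)=318230 g(22,8)=170313 g(22,10)=74591 g(22,12)=26333 g(22,14)=7315 g(22,16)=1540 g(22,18)=231 g(22,20)=22 g(22,22)=1
t=23: g(23,-3)=653752 g(23,-1)=1106921 g(23,1)=1251131 g(23,3)=1110417 g(23,5)=808335 g(23,7)=488543 g(23,9)=244904 g(23,11)=100924 g(23,13)=33648 g(23,15)=8855 g(23,17)=1771 g(23,19)=253 g(23,21)=23 g(23,23)=1
t=24: g(24,-4)=653752 g(24,-2)=1760673 g(24,0)=2358052 g(24,2)=2361548 g(24,4)=1918752 g(24,6)=1296878 g(24,8)=733447 g(24,10)=345828 g(24,12)=134572 g(24,14)=42503 g(24,16)=10626 g(24,18)=2024 g(24,20)=276 g(24,22)=24 g(24,24)=1
t=25: g(25,-3)=2414425 g(25,-1)=4118725 g(25,1)=4719600 g(25,3)=4280300 g(25,5)=3215630 g(25,7)=2030325 g(25,9)=1079275 g(25,11)=480400 g(25,13)=177075 g(25,15)=53129 g(25,17)=12650 g(25,19)=2300 g(25,21)=300 g(25,23)=25 g(25,25)=1
t=26: g(26,-4)=2414425 g(26,-2)=6533150 g(26,0)=8838325 g(26,2)=8999900 g(26,4)=7495930 g(26,6)=5245955 g(26,8)=3109600 g(26,10)=1559675 g(26,12)=657475 g(26,14)=230204 g(26,16)=65779 g(26,18)=14950 g(26,20)=2600 g(26,22)=325 g(26,24)=26 g(26,26)=1
Paths never hitting -5: Σ_s g(26,s) = 45168320
Paths hitting -5: 2^26 - 45168320 = 21940544
P = 21940544/67108864 = 342821/1048576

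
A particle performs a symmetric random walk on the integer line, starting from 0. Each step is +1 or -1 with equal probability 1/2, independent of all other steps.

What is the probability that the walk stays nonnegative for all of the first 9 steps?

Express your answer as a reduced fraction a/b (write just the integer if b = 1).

Answer: 63/256

Derivation:
Let f(t,s) = #length-t paths at position s with S_1..S_t all ≥ 0.
f(t,s) = f(t-1,s-1) + f(t-1,s+1) for s ≥ 0; f(t,s) = 0 for s < 0.
t=0: f(0,0)=1
t=1: f(1,1)=1
t=2: f(2,0)=1 f(2,2)=1
t=3: f(3,1)=2 f(3,3)=1
t=4: f(4,0)=2 f(4,2)=3 f(4,4)=1
t=5: f(5,1)=5 f(5,3)=4 f(5,5)=1
t=6: f(6,0)=5 f(6,2)=9 f(6,4)=5 f(6,6)=1
t=7: f(7,1)=14 f(7,3)=14 f(7,5)=6 f(7,7)=1
t=8: f(8,0)=14 f(8,2)=28 f(8,4)=20 f(8,6)=7 f(8,8)=1
t=9: f(9,1)=42 f(9,3)=48 f(9,5)=27 f(9,7)=8 f(9,9)=1
Σ_s f(9,s) = 126
P = 126/512 = 63/256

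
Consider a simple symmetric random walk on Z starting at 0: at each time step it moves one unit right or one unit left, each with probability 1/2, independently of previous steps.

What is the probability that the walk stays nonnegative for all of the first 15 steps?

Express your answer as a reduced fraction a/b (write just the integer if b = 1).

Answer: 6435/32768

Derivation:
Let f(t,s) = #length-t paths at position s with S_1..S_t all ≥ 0.
f(t,s) = f(t-1,s-1) + f(t-1,s+1) for s ≥ 0; f(t,s) = 0 for s < 0.
t=0: f(0,0)=1
t=1: f(1,1)=1
t=2: f(2,0)=1 f(2,2)=1
t=3: f(3,1)=2 f(3,3)=1
t=4: f(4,0)=2 f(4,2)=3 f(4,4)=1
t=5: f(5,1)=5 f(5,3)=4 f(5,5)=1
t=6: f(6,0)=5 f(6,2)=9 f(6,4)=5 f(6,6)=1
t=7: f(7,1)=14 f(7,3)=14 f(7,5)=6 f(7,7)=1
t=8: f(8,0)=14 f(8,2)=28 f(8,4)=20 f(8,6)=7 f(8,8)=1
t=9: f(9,1)=42 f(9,3)=48 f(9,5)=27 f(9,7)=8 f(9,9)=1
t=10: f(10,0)=42 f(10,2)=90 f(10,4)=75 f(10,6)=35 f(10,8)=9 f(10,10)=1
t=11: f(11,1)=132 f(11,3)=165 f(11,5)=110 f(11,7)=44 f(11,9)=10 f(11,11)=1
t=12: f(12,0)=132 f(12,2)=297 f(12,4)=275 f(12,6)=154 f(12,8)=54 f(12,10)=11 f(12,12)=1
t=13: f(13,1)=429 f(13,3)=572 f(13,5)=429 f(13,7)=208 f(13,9)=65 f(13,11)=12 f(13,13)=1
t=14: f(14,0)=429 f(14,2)=1001 f(14,4)=1001 f(14,6)=637 f(14,8)=273 f(14,10)=77 f(14,12)=13 f(14,14)=1
t=15: f(15,1)=1430 f(15,3)=2002 f(15,5)=1638 f(15,7)=910 f(15,9)=350 f(15,11)=90 f(15,13)=14 f(15,15)=1
Σ_s f(15,s) = 6435
P = 6435/32768 = 6435/32768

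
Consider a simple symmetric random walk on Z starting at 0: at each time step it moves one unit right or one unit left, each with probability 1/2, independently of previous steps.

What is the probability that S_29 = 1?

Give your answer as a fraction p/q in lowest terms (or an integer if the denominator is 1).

Answer: 9694845/67108864

Derivation:
To reach position 1 after 29 steps: need 15 steps of +1 and 14 of -1.
Favorable paths: C(29,15) = 77558760
Total paths: 2^29 = 536870912
P = 77558760/536870912 = 9694845/67108864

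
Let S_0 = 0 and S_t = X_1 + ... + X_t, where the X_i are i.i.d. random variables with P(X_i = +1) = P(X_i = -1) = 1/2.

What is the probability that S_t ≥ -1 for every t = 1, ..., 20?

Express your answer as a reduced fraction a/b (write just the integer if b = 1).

Let f(t,s) = #length-t paths at position s with S_1..S_t all ≥ -1.
f(t,s) = f(t-1,s-1) + f(t-1,s+1) for s ≥ -1; f(t,s) = 0 for s < -1.
t=0: f(0,0)=1
t=1: f(1,-1)=1 f(1,1)=1
t=2: f(2,0)=2 f(2,2)=1
t=3: f(3,-1)=2 f(3,1)=3 f(3,3)=1
t=4: f(4,0)=5 f(4,2)=4 f(4,4)=1
t=5: f(5,-1)=5 f(5,1)=9 f(5,3)=5 f(5,5)=1
t=6: f(6,0)=14 f(6,2)=14 f(6,4)=6 f(6,6)=1
t=7: f(7,-1)=14 f(7,1)=28 f(7,3)=20 f(7,5)=7 f(7,7)=1
t=8: f(8,0)=42 f(8,2)=48 f(8,4)=27 f(8,6)=8 f(8,8)=1
t=9: f(9,-1)=42 f(9,1)=90 f(9,3)=75 f(9,5)=35 f(9,7)=9 f(9,9)=1
t=10: f(10,0)=132 f(10,2)=165 f(10,4)=110 f(10,6)=44 f(10,8)=10 f(10,10)=1
t=11: f(11,-1)=132 f(11,1)=297 f(11,3)=275 f(11,5)=154 f(11,7)=54 f(11,9)=11 f(11,11)=1
t=12: f(12,0)=429 f(12,2)=572 f(12,4)=429 f(12,6)=208 f(12,8)=65 f(12,10)=12 f(12,12)=1
t=13: f(13,-1)=429 f(13,1)=1001 f(13,3)=1001 f(13,5)=637 f(13,7)=273 f(13,9)=77 f(13,11)=13 f(13,13)=1
t=14: f(14,0)=1430 f(14,2)=2002 f(14,4)=1638 f(14,6)=910 f(14,8)=350 f(14,10)=90 f(14,12)=14 f(14,14)=1
t=15: f(15,-1)=1430 f(15,1)=3432 f(15,3)=3640 f(15,5)=2548 f(15,7)=1260 f(15,9)=440 f(15,11)=104 f(15,13)=15 f(15,15)=1
t=16: f(16,0)=4862 f(16,2)=7072 f(16,4)=6188 f(16,6)=3808 f(16,8)=1700 f(16,10)=544 f(16,12)=119 f(16,14)=16 f(16,16)=1
t=17: f(17,-1)=4862 f(17,1)=11934 f(17,3)=13260 f(17,5)=9996 f(17,7)=5508 f(17,9)=2244 f(17,11)=663 f(17,13)=135 f(17,15)=17 f(17,17)=1
t=18: f(18,0)=16796 f(18,2)=25194 f(18,4)=23256 f(18,6)=15504 f(18,8)=7752 f(18,10)=2907 f(18,12)=798 f(18,14)=152 f(18,16)=18 f(18,18)=1
t=19: f(19,-1)=16796 f(19,1)=41990 f(19,3)=48450 f(19,5)=38760 f(19,7)=23256 f(19,9)=10659 f(19,11)=3705 f(19,13)=950 f(19,15)=170 f(19,17)=19 f(19,19)=1
t=20: f(20,0)=58786 f(20,2)=90440 f(20,4)=87210 f(20,6)=62016 f(20,8)=33915 f(20,10)=14364 f(20,12)=4655 f(20,14)=1120 f(20,16)=189 f(20,18)=20 f(20,20)=1
Σ_s f(20,s) = 352716
P = 352716/1048576 = 88179/262144

Answer: 88179/262144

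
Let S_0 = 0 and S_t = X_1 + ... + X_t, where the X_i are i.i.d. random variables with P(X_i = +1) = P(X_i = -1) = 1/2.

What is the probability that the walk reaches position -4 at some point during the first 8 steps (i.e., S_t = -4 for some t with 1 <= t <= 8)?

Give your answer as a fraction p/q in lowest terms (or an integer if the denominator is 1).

Count via complement. Let g(t,s) = #length-t paths at position s with S_1..S_t all ≠ -4.
g(t,s) = g(t-1,s-1) + g(t-1,s+1) for s ≠ -4; g(t,-4) = 0.
t=0: g(0,0)=1
t=1: g(1,-1)=1 g(1,1)=1
t=2: g(2,-2)=1 g(2,0)=2 g(2,2)=1
t=3: g(3,-3)=1 g(3,-1)=3 g(3,1)=3 g(3,3)=1
t=4: g(4,-2)=4 g(4,0)=6 g(4,2)=4 g(4,4)=1
t=5: g(5,-3)=4 g(5,-1)=10 g(5,1)=10 g(5,3)=5 g(5,5)=1
t=6: g(6,-2)=14 g(6,0)=20 g(6,2)=15 g(6,4)=6 g(6,6)=1
t=7: g(7,-3)=14 g(7,-1)=34 g(7,1)=35 g(7,3)=21 g(7,5)=7 g(7,7)=1
t=8: g(8,-2)=48 g(8,0)=69 g(8,2)=56 g(8,4)=28 g(8,6)=8 g(8,8)=1
Paths never hitting -4: Σ_s g(8,s) = 210
Paths hitting -4: 2^8 - 210 = 46
P = 46/256 = 23/128

Answer: 23/128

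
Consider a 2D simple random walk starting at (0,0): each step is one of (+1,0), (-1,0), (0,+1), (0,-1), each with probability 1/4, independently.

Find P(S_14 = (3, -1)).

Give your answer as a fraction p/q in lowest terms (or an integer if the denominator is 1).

Let h be the number of horizontal steps (so 14-h are vertical). To end at (3,-1) need (h+3)/2 right-steps and ((14-h)-1)/2 up-steps.
Sum over h with 3 ≤ h ≤ 13, h ≡ 1 (mod 2), 14-h ≡ 1 (mod 2):
h=3: C(14,3)·C(3,3)·C(11,5) = 364·1·462 = 168168
h=5: C(14,5)·C(5,4)·C(9,4) = 2002·5·126 = 1261260
h=7: C(14,7)·C(7,5)·C(7,3) = 3432·21·35 = 2522520
h=9: C(14,9)·C(9,6)·C(5,2) = 2002·84·10 = 1681680
h=11: C(14,11)·C(11,7)·C(3,1) = 364·330·3 = 360360
h=13: C(14,13)·C(13,8)·C(1,0) = 14·1287·1 = 18018
Total favorable: 6012006
Total paths: 4^14 = 268435456
P = 6012006/268435456 = 3006003/134217728

Answer: 3006003/134217728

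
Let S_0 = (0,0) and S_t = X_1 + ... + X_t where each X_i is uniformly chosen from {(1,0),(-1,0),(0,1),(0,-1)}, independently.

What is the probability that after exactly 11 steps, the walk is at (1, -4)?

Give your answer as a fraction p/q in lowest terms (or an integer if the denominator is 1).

Answer: 27225/2097152

Derivation:
Let h be the number of horizontal steps (so 11-h are vertical). To end at (1,-4) need (h+1)/2 right-steps and ((11-h)-4)/2 up-steps.
Sum over h with 1 ≤ h ≤ 7, h ≡ 1 (mod 2), 11-h ≡ 0 (mod 2):
h=1: C(11,1)·C(1,1)·C(10,3) = 11·1·120 = 1320
h=3: C(11,3)·C(3,2)·C(8,2) = 165·3·28 = 13860
h=5: C(11,5)·C(5,3)·C(6,1) = 462·10·6 = 27720
h=7: C(11,7)·C(7,4)·C(4,0) = 330·35·1 = 11550
Total favorable: 54450
Total paths: 4^11 = 4194304
P = 54450/4194304 = 27225/2097152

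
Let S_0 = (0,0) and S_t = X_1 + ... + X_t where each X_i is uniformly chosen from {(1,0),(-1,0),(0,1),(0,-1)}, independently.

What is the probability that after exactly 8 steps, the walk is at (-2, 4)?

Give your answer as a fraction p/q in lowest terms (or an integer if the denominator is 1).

Answer: 7/1024

Derivation:
Let h be the number of horizontal steps (so 8-h are vertical). To end at (-2,4) need (h-2)/2 right-steps and ((8-h)+4)/2 up-steps.
Sum over h with 2 ≤ h ≤ 4, h ≡ 0 (mod 2), 8-h ≡ 0 (mod 2):
h=2: C(8,2)·C(2,0)·C(6,5) = 28·1·6 = 168
h=4: C(8,4)·C(4,1)·C(4,4) = 70·4·1 = 280
Total favorable: 448
Total paths: 4^8 = 65536
P = 448/65536 = 7/1024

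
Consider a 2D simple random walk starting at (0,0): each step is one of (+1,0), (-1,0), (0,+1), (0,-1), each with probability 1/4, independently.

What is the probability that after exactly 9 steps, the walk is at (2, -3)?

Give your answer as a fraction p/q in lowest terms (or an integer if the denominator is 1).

Answer: 567/32768

Derivation:
Let h be the number of horizontal steps (so 9-h are vertical). To end at (2,-3) need (h+2)/2 right-steps and ((9-h)-3)/2 up-steps.
Sum over h with 2 ≤ h ≤ 6, h ≡ 0 (mod 2), 9-h ≡ 1 (mod 2):
h=2: C(9,2)·C(2,2)·C(7,2) = 36·1·21 = 756
h=4: C(9,4)·C(4,3)·C(5,1) = 126·4·5 = 2520
h=6: C(9,6)·C(6,4)·C(3,0) = 84·15·1 = 1260
Total favorable: 4536
Total paths: 4^9 = 262144
P = 4536/262144 = 567/32768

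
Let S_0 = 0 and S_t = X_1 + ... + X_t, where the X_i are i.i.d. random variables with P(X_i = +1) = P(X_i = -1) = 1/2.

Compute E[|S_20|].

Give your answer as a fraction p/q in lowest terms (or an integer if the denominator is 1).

S_20 takes values m ≡ 0 (mod 2) with |m| ≤ 20; P(S_20=m) = C(20,(20+m)/2)/2^20.
Total paths: 2^20 = 1048576
Distribution: P(S=-20)=1/1048576, P(S=-18)=20/1048576, P(S=-16)=190/1048576, P(S=-14)=1140/1048576, P(S=-12)=4845/1048576, P(S=-10)=15504/1048576, P(S=-8)=38760/1048576, P(S=-6)=77520/1048576, P(S=-4)=125970/1048576, P(S=-2)=167960/1048576, P(S=0)=184756/1048576, P(S=2)=167960/1048576, P(S=4)=125970/1048576, P(S=6)=77520/1048576, P(S=8)=38760/1048576, P(S=10)=15504/1048576, P(S=12)=4845/1048576, P(S=14)=1140/1048576, P(S=16)=190/1048576, P(S=18)=20/1048576, P(S=20)=1/1048576
E[|S_20|] = Σ_m |m|·P(S_20=m) = 3695120/1048576 = 230945/65536

Answer: 230945/65536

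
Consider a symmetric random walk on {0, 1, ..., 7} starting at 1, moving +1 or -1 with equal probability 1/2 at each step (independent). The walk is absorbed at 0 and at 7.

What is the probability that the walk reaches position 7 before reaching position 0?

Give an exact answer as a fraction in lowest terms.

Answer: 1/7

Derivation:
Symmetric walk (p = 1/2): the harmonic-function argument gives P(hit 7 before 0 | start at 1) = a/N.
P = 1/7 = 1/7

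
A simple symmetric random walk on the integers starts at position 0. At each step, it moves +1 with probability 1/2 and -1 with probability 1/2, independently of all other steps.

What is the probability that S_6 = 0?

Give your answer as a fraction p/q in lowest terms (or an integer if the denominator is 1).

Answer: 5/16

Derivation:
To return to 0 after 6 steps: need exactly 3 steps of +1 and 3 of -1.
Favorable paths: C(6,3) = 20
Total paths: 2^6 = 64
P = 20/64 = 5/16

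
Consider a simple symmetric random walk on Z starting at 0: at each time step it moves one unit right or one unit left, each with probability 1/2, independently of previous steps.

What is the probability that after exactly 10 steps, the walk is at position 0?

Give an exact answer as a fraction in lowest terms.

Answer: 63/256

Derivation:
To return to 0 after 10 steps: need exactly 5 steps of +1 and 5 of -1.
Favorable paths: C(10,5) = 252
Total paths: 2^10 = 1024
P = 252/1024 = 63/256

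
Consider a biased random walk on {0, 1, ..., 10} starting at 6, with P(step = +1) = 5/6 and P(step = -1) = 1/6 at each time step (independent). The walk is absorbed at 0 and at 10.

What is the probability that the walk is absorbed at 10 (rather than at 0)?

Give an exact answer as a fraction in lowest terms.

Biased walk: p = 5/6, q = 1/6, r = q/p = 1/5
Gambler's ruin: P(hit 10 before 0 | start at 6) = (1 - r^a)/(1 - r^N)
r^6 = 1/15625; r^10 = 1/9765625
P = (1 - 1/15625) / (1 - 1/9765625) = 15624/15625 / 9765624/9765625 = 406875/406901

Answer: 406875/406901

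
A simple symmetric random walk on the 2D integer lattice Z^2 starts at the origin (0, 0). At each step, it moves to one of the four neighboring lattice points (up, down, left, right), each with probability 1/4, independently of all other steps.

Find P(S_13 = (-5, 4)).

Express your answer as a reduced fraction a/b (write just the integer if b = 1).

Answer: 16731/8388608

Derivation:
Let h be the number of horizontal steps (so 13-h are vertical). To end at (-5,4) need (h-5)/2 right-steps and ((13-h)+4)/2 up-steps.
Sum over h with 5 ≤ h ≤ 9, h ≡ 1 (mod 2), 13-h ≡ 0 (mod 2):
h=5: C(13,5)·C(5,0)·C(8,6) = 1287·1·28 = 36036
h=7: C(13,7)·C(7,1)·C(6,5) = 1716·7·6 = 72072
h=9: C(13,9)·C(9,2)·C(4,4) = 715·36·1 = 25740
Total favorable: 133848
Total paths: 4^13 = 67108864
P = 133848/67108864 = 16731/8388608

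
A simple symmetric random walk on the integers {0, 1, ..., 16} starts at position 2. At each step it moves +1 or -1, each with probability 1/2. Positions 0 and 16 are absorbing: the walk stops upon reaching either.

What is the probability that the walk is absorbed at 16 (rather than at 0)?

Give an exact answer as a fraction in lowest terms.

Answer: 1/8

Derivation:
Symmetric walk (p = 1/2): the harmonic-function argument gives P(hit 16 before 0 | start at 2) = a/N.
P = 2/16 = 1/8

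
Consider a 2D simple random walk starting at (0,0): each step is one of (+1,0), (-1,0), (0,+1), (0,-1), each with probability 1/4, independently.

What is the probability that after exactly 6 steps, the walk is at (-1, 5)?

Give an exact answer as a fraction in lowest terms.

Let h be the number of horizontal steps (so 6-h are vertical). To end at (-1,5) need (h-1)/2 right-steps and ((6-h)+5)/2 up-steps.
Sum over h with 1 ≤ h ≤ 1, h ≡ 1 (mod 2), 6-h ≡ 1 (mod 2):
h=1: C(6,1)·C(1,0)·C(5,5) = 6·1·1 = 6
Total favorable: 6
Total paths: 4^6 = 4096
P = 6/4096 = 3/2048

Answer: 3/2048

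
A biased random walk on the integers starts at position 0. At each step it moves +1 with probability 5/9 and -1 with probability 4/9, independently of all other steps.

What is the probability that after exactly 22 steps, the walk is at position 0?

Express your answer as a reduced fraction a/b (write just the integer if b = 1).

To be at 0 after 22 steps: need exactly 11 steps of +1 and 11 of -1.
Number of such sequences: C(22,11) = 705432
Each has probability (5/9)^11 · (4/9)^11 = 204800000000000/984770902183611232881
P = 705432 · 204800000000000/984770902183611232881 = 48157491200000000000/328256967394537077627

Answer: 48157491200000000000/328256967394537077627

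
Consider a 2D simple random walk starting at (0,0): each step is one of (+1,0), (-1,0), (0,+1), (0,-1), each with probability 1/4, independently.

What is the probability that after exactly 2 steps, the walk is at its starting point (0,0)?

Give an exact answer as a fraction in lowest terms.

Let h be the number of horizontal steps (so 2-h are vertical). To end at (0,0) need (h+0)/2 right-steps and ((2-h)+0)/2 up-steps.
Sum over h with 0 ≤ h ≤ 2, h ≡ 0 (mod 2), 2-h ≡ 0 (mod 2):
h=0: C(2,0)·C(0,0)·C(2,1) = 1·1·2 = 2
h=2: C(2,2)·C(2,1)·C(0,0) = 1·2·1 = 2
Total favorable: 4
Total paths: 4^2 = 16
P = 4/16 = 1/4

Answer: 1/4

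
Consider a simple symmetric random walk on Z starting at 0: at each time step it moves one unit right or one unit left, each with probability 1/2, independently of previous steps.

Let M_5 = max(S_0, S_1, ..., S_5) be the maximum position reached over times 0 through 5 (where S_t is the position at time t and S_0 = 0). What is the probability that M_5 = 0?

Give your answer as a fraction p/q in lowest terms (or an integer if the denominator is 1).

Let M_5 = max(S_0,...,S_5). Use the reflection principle: for j ≥ 1, #{paths with M_5 ≥ j} = #{S_5 ≥ j} + #{S_5 ≥ j+1}.
P(M_5 ≥ 0) = 1 since S_0 = 0, so #{M_5 ≥ 0} = 32.
#{M_5 ≥ 1} = #{S_5 ≥ 1} + #{S_5 ≥ 2} = 16 + 6 = 22.
#{M_5 = 0} = 32 - 22 = 10.
P(M_5 = 0) = 10/32 = 5/16

Answer: 5/16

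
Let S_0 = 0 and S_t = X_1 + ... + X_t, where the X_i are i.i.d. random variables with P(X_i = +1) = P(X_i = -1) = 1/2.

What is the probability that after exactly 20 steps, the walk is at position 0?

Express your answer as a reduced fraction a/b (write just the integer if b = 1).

To return to 0 after 20 steps: need exactly 10 steps of +1 and 10 of -1.
Favorable paths: C(20,10) = 184756
Total paths: 2^20 = 1048576
P = 184756/1048576 = 46189/262144

Answer: 46189/262144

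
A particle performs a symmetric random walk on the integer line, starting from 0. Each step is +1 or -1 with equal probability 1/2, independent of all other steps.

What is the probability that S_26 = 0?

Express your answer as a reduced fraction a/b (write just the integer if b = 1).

To return to 0 after 26 steps: need exactly 13 steps of +1 and 13 of -1.
Favorable paths: C(26,13) = 10400600
Total paths: 2^26 = 67108864
P = 10400600/67108864 = 1300075/8388608

Answer: 1300075/8388608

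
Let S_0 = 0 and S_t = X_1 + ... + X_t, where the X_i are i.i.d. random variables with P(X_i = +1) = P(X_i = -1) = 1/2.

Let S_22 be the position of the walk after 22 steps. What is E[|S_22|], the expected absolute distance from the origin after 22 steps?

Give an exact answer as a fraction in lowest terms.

Answer: 969969/262144

Derivation:
S_22 takes values m ≡ 0 (mod 2) with |m| ≤ 22; P(S_22=m) = C(22,(22+m)/2)/2^22.
Total paths: 2^22 = 4194304
Distribution: P(S=-22)=1/4194304, P(S=-20)=22/4194304, P(S=-18)=231/4194304, P(S=-16)=1540/4194304, P(S=-14)=7315/4194304, P(S=-12)=26334/4194304, P(S=-10)=74613/4194304, P(S=-8)=170544/4194304, P(S=-6)=319770/4194304, P(S=-4)=497420/4194304, P(S=-2)=646646/4194304, P(S=0)=705432/4194304, P(S=2)=646646/4194304, P(S=4)=497420/4194304, P(S=6)=319770/4194304, P(S=8)=170544/4194304, P(S=10)=74613/4194304, P(S=12)=26334/4194304, P(S=14)=7315/4194304, P(S=16)=1540/4194304, P(S=18)=231/4194304, P(S=20)=22/4194304, P(S=22)=1/4194304
E[|S_22|] = Σ_m |m|·P(S_22=m) = 15519504/4194304 = 969969/262144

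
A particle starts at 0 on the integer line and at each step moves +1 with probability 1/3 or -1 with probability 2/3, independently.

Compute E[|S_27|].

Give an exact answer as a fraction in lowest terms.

S_27 takes values m ≡ 1 (mod 2) with |m| ≤ 27; P(S_27=m) = C(27,(27+m)/2) · (1/3)^((27+m)/2) · (2/3)^((27-m)/2).
Distribution: P(S=-27)=134217728/7625597484987, P(S=-25)=67108864/282429536481, P(S=-23)=436207616/282429536481, P(S=-21)=5452595200/847288609443, P(S=-19)=5452595200/282429536481, P(S=-17)=12540968960/282429536481, P(S=-15)=68975329280/847288609443, P(S=-13)=34487664640/282429536481, P(S=-11)=43109580800/282429536481, P(S=-9)=409541017600/2541865828329, P(S=-7)=40954101760/282429536481, P(S=-5)=31646351360/282429536481, P(S=-3)=63292702720/847288609443, P(S=-1)=12171673600/282429536481, P(S=1)=6085836800/282429536481, P(S=3)=7911587840/847288609443, P(S=5)=988948480/282429536481, P(S=7)=319953920/282429536481, P(S=9)=799884800/2541865828329, P(S=11)=21049600/282429536481, P(S=13)=4209920/282429536481, P(S=15)=2104960/847288609443, P(S=17)=95680/282429536481, P(S=19)=10400/282429536481, P(S=21)=2600/847288609443, P(S=23)=52/282429536481, P(S=25)=2/282429536481, P(S=27)=1/7625597484987
E[|S_27|] = Σ_m |m|·P(S_27=m) = 862142190941/94143178827

Answer: 862142190941/94143178827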